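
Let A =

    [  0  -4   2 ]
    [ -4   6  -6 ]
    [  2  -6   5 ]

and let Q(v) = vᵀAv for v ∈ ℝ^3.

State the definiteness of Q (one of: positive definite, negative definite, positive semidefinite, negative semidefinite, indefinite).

indefinite

A is congruent to a diagonal matrix with 2 positive, 1 negative and 0 zero entries, so Q is indefinite.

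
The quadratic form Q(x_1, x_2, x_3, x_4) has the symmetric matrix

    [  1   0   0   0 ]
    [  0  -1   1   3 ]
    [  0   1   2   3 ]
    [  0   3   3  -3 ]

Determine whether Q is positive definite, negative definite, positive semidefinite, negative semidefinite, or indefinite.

indefinite

Row-reducing A symmetrically gives the diagonal entries 1, -1, 3, -6.
Counting signs: 2 positive, 2 negative.
Hence Q is indefinite.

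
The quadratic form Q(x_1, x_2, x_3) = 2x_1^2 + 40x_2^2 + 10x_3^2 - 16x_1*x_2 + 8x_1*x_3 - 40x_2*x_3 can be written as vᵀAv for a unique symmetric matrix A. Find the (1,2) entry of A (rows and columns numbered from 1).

The coefficient of x_1·x_2 in Q is -16. For a symmetric A this equals A[1,2] + A[2,1] = 2·A[1,2].
So A[1,2] = -16/2 = -8.

-8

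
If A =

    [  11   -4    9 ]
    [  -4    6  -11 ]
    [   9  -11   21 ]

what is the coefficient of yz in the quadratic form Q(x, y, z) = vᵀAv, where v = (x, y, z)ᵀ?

-22

The coefficient of yz is A[2,3] + A[3,2] = 2·(-11) = -22.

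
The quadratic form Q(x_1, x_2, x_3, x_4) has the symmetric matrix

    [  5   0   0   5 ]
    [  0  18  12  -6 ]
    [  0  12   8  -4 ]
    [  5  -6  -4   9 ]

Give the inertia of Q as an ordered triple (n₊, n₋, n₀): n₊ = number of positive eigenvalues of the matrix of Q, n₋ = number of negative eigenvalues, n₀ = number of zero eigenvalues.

Symmetric row and column elimination reduces A to a congruent diagonal form with pivots 5, 18, 0, 2.
Counting signs: 3 positive, 1 zero.

(3, 0, 1)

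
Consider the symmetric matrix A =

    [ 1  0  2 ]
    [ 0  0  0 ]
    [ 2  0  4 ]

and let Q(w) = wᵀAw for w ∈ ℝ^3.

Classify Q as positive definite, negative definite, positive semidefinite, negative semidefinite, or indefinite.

positive semidefinite

Symmetric row and column elimination reduces A to a congruent diagonal form with pivots 1, 0, 0.
So there are 1 positive, 2 zero pivots.
Hence Q is positive semidefinite.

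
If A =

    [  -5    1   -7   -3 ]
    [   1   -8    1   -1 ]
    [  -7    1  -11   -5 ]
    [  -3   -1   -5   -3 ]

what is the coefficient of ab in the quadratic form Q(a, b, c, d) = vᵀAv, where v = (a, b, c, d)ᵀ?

The coefficient of ab is A[1,2] + A[2,1] = 2·1 = 2.

2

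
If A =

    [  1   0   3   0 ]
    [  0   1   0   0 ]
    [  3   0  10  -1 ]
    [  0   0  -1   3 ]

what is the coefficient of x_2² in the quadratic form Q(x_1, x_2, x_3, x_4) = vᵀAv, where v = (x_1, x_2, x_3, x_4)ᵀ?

The coefficient of x_2² is the diagonal entry A[2,2] = 1.

1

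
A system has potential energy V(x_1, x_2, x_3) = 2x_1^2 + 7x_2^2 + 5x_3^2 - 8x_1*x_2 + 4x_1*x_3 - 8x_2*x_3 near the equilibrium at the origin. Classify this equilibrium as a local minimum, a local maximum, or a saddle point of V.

The Hessian at the origin is H = [[4, -8, 4], [-8, 14, -8], [4, -8, 10]].
An LDLᵀ factorisation of H has diagonal entries 4, -2, 6.
That gives 2 positive, 1 negative pivots.
H is indefinite, so the origin is a saddle point.

saddle point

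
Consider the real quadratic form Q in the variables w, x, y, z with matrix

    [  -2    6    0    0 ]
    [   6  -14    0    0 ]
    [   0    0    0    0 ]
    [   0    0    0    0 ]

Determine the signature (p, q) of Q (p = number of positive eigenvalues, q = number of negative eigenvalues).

(1, 1)

Symmetric row and column elimination reduces A to a congruent diagonal form with pivots -2, 4, 0, 0.
Counting signs: 1 positive, 1 negative, 2 zero.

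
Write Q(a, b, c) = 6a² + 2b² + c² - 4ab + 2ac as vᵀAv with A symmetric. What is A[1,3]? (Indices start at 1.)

The coefficient of a·c in Q is 2. For a symmetric A this equals A[1,3] + A[3,1] = 2·A[1,3].
So A[1,3] = 2/2 = 1.

1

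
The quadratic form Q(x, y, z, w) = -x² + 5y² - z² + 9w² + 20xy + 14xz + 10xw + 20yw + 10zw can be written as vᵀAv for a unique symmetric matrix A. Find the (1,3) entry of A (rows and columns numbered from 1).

7

The coefficient of x·z in Q is 14. For a symmetric A this equals A[1,3] + A[3,1] = 2·A[1,3].
So A[1,3] = 14/2 = 7.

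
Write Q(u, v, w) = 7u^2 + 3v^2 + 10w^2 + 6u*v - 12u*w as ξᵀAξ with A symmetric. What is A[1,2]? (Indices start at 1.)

3

The coefficient of u·v in Q is 6. For a symmetric A this equals A[1,2] + A[2,1] = 2·A[1,2].
So A[1,2] = 6/2 = 3.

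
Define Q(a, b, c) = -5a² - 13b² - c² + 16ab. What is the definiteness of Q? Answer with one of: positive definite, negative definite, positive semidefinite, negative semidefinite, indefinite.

negative definite

The symmetric matrix of Q is A = [[-5, 8, 0], [8, -13, 0], [0, 0, -1]].
Leading principal minors: Δ_1 = -5, Δ_2 = 1, Δ_3 = -1.
The signs alternate starting with Δ_1 < 0, so by Sylvester's criterion Q is negative definite.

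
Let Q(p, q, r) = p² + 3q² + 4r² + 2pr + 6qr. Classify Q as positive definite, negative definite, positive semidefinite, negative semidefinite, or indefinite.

positive semidefinite

The associated matrix is A = [[1, 0, 1], [0, 3, 3], [1, 3, 4]].
Applying the same elementary operations to the rows and columns of A produces a congruent diagonal matrix with entries 1, 3, 0.
Counting signs: 2 positive, 1 zero.
Hence Q is positive semidefinite.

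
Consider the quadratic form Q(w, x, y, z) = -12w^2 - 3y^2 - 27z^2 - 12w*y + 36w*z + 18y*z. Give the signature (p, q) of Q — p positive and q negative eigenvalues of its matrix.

Write A = [[-12, 0, -6, 18], [0, 0, 0, 0], [-6, 0, -3, 9], [18, 0, 9, -27]].
Symmetric row and column elimination reduces A to a congruent diagonal form with pivots -12, 0, 0, 0.
That gives 1 negative, 3 zero pivots.

(0, 1)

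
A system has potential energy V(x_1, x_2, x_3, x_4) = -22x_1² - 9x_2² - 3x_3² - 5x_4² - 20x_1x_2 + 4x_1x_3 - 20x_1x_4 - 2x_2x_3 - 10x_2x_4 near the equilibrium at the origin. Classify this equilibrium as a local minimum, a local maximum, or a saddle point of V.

The Hessian at the origin is H = [[-44, -20, 4, -20], [-20, -18, -2, -10], [4, -2, -6, 0], [-20, -10, 0, -10]].
Symmetric row and column elimination reduces H to a congruent diagonal form with pivots -44, -98/11, -4, -15/49.
So there are 4 negative pivots.
H is negative definite, so the origin is a strict local maximum.

local maximum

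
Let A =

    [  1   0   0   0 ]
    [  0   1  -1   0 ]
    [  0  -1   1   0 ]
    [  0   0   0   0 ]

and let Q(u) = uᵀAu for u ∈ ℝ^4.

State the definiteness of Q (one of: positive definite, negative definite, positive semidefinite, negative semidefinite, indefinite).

positive semidefinite

Congruent diagonalization of A (simultaneous row and column reduction) yields pivots 1, 1, 0, 0.
So there are 2 positive, 2 zero pivots.
Hence Q is positive semidefinite.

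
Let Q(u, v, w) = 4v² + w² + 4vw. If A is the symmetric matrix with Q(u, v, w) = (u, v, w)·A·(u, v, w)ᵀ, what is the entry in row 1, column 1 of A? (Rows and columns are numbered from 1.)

The coefficient of u² in Q is 0, and that is exactly A[1,1].

0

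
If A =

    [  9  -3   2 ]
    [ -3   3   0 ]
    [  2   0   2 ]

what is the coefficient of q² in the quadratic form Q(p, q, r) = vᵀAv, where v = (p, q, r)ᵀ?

3

The coefficient of q² is the diagonal entry A[2,2] = 3.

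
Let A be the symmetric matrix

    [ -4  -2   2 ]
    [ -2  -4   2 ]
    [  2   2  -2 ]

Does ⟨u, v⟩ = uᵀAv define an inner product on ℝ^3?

Leading principal minors: Δ_1 = -4, Δ_2 = 12, Δ_3 = -8.
The signs alternate starting with Δ_1 < 0, so by Sylvester's criterion Q is negative definite.
⟨·,·⟩ is an inner product exactly when A is positive definite.

no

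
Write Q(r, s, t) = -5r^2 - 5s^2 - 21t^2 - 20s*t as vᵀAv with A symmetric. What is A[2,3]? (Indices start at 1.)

-10

The coefficient of s·t in Q is -20. For a symmetric A this equals A[2,3] + A[3,2] = 2·A[2,3].
So A[2,3] = -20/2 = -10.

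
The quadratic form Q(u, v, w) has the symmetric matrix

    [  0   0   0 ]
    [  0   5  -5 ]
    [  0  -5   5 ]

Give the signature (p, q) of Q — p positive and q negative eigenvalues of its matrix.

(1, 0)

Row-reducing A symmetrically gives the diagonal entries 0, 5, 0.
Counting signs: 1 positive, 2 zero.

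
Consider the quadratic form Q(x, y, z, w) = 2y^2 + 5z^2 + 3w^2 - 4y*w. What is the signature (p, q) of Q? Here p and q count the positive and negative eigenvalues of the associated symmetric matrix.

The associated matrix is A = [[0, 0, 0, 0], [0, 2, 0, -2], [0, 0, 5, 0], [0, -2, 0, 3]].
Applying the same elementary operations to the rows and columns of A produces a congruent diagonal matrix with entries 0, 2, 5, 1.
So there are 3 positive, 1 zero pivots.

(3, 0)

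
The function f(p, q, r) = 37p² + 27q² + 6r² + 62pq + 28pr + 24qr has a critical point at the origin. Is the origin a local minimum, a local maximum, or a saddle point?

The Hessian at the origin is H = [[74, 62, 28], [62, 54, 24], [28, 24, 12]].
Row-reducing H symmetrically gives the diagonal entries 74, 76/37, 24/19.
That gives 3 positive pivots.
H is positive definite, so the origin is a strict local minimum.

local minimum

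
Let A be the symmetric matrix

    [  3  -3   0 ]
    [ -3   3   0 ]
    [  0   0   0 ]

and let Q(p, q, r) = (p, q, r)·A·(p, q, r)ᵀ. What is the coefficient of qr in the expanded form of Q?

0

The coefficient of qr is A[2,3] + A[3,2] = 2·0 = 0.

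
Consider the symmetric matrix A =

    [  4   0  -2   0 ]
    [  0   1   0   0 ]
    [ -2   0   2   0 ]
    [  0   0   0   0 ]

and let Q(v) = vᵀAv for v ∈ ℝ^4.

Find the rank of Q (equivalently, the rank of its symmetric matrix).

Applying the same elementary operations to the rows and columns of A produces a congruent diagonal matrix with entries 4, 1, 1, 0.
Counting signs: 3 positive, 1 zero.
The rank is the number of nonzero pivots: 3.

3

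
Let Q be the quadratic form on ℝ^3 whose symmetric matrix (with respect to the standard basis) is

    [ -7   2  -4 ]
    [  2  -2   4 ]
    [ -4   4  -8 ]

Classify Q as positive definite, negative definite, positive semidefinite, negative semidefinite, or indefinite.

negative semidefinite

Congruent diagonalization of A (simultaneous row and column reduction) yields pivots -7, -10/7, 0.
That gives 2 negative, 1 zero pivots.
Hence Q is negative semidefinite.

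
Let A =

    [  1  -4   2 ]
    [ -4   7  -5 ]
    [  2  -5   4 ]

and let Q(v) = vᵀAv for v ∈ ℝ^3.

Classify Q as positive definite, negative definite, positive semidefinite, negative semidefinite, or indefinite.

indefinite

Congruent diagonalization of A (simultaneous row and column reduction) yields pivots 1, -9, 1.
So there are 2 positive, 1 negative pivots.
Hence Q is indefinite.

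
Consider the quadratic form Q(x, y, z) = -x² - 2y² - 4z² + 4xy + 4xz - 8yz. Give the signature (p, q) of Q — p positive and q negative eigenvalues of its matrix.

Write A = [[-1, 2, 2], [2, -2, -4], [2, -4, -4]].
Symmetric row and column elimination reduces A to a congruent diagonal form with pivots -1, 2, 0.
So there are 1 positive, 1 negative, 1 zero pivots.

(1, 1)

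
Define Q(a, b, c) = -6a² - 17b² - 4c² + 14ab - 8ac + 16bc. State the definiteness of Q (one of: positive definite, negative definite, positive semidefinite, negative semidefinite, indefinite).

negative definite

The associated matrix is A = [[-6, 7, -4], [7, -17, 8], [-4, 8, -4]].
Congruent diagonalization of A (simultaneous row and column reduction) yields pivots -6, -53/6, -4/53.
So there are 3 negative pivots.
Hence Q is negative definite.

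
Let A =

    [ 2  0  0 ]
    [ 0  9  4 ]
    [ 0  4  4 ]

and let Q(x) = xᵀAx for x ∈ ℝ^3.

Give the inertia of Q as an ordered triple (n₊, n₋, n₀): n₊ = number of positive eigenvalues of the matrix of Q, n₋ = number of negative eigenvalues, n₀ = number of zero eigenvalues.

(3, 0, 0)

An LDLᵀ factorisation of A has diagonal entries 2, 9, 20/9.
Counting signs: 3 positive.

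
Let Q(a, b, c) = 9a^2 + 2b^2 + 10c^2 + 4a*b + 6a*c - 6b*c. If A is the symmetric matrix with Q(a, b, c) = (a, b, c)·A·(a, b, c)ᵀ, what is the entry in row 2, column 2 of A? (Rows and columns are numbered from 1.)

The coefficient of b^2 in Q is 2, and that is exactly A[2,2].

2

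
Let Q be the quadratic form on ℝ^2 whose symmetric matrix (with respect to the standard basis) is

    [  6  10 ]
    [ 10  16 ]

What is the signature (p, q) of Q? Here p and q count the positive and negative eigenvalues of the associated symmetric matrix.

(1, 1)

Congruent diagonalization of A (simultaneous row and column reduction) yields pivots 6, -2/3.
That gives 1 positive, 1 negative pivots.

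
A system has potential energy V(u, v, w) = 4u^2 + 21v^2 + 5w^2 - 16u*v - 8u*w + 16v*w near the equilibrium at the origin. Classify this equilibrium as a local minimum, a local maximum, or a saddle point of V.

The Hessian at the origin is H = [[8, -16, -8], [-16, 42, 16], [-8, 16, 10]].
Row-reducing H symmetrically gives the diagonal entries 8, 10, 2.
That gives 3 positive pivots.
H is positive definite, so the origin is a strict local minimum.

local minimum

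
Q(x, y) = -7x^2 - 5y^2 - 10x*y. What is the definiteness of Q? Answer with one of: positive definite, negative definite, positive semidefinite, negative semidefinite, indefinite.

The associated matrix is A = [[-7, -5], [-5, -5]].
Row-reducing A symmetrically gives the diagonal entries -7, -10/7.
So there are 2 negative pivots.
Hence Q is negative definite.

negative definite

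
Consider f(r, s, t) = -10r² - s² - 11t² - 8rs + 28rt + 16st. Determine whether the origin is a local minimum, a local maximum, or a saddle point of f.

The Hessian at the origin is H = [[-20, -8, 28], [-8, -2, 16], [28, 16, -22]].
Row-reducing H symmetrically gives the diagonal entries -20, 6/5, -2.
So there are 1 positive, 2 negative pivots.
H is indefinite, so the origin is a saddle point.

saddle point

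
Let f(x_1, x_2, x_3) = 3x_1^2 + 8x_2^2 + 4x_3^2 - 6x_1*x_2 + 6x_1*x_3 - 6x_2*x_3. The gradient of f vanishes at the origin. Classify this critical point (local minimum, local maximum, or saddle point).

The Hessian at the origin is H = [[6, -6, 6], [-6, 16, -6], [6, -6, 8]].
Row-reducing H symmetrically gives the diagonal entries 6, 10, 2.
That gives 3 positive pivots.
H is positive definite, so the origin is a strict local minimum.

local minimum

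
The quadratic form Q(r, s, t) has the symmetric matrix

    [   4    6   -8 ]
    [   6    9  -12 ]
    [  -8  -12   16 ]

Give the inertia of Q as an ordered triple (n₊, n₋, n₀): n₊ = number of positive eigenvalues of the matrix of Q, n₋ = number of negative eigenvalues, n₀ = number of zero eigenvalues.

Symmetric row and column elimination reduces A to a congruent diagonal form with pivots 4, 0, 0.
So there are 1 positive, 2 zero pivots.

(1, 0, 2)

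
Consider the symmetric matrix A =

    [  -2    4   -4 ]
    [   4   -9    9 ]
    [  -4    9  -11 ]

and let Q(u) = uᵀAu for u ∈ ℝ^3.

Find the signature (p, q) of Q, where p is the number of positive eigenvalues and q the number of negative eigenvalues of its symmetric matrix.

An LDLᵀ factorisation of A has diagonal entries -2, -1, -2.
Counting signs: 3 negative.

(0, 3)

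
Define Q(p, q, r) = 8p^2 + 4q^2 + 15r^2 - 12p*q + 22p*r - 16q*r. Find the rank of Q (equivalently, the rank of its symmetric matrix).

2

The symmetric matrix is A = [[8, -6, 11], [-6, 4, -8], [11, -8, 15]].
Congruent diagonalization of A (simultaneous row and column reduction) yields pivots 8, -1/2, 0.
So there are 1 positive, 1 negative, 1 zero pivots.
The rank is the number of nonzero pivots: 2.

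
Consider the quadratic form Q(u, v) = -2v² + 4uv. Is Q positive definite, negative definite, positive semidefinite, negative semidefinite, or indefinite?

indefinite

The symmetric matrix of Q is [[0, 2], [2, -2]].
For the 2×2 matrix [[0, 2], [2, -2]]: det = 0·-2 − (2)² = -4, trace = -2.
det < 0 so the eigenvalues have opposite signs; the form is indefinite.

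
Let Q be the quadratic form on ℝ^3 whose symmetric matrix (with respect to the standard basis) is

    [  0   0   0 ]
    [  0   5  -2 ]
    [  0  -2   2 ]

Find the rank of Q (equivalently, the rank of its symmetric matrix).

2

Symmetric row and column elimination reduces A to a congruent diagonal form with pivots 0, 5, 6/5.
So there are 2 positive, 1 zero pivots.
The rank is the number of nonzero pivots: 2.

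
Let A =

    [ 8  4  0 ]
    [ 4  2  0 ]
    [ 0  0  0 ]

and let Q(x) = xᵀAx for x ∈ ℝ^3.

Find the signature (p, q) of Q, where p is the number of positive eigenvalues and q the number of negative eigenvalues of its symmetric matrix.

(1, 0)

Congruent diagonalization of A (simultaneous row and column reduction) yields pivots 8, 0, 0.
Counting signs: 1 positive, 2 zero.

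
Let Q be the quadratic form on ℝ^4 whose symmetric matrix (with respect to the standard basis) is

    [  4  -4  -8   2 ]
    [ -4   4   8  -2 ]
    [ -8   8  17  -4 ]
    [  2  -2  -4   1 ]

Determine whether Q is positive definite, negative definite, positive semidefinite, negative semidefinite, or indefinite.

positive semidefinite

Congruent diagonalization of A (simultaneous row and column reduction) yields pivots 4, 0, 1, 0.
That gives 2 positive, 2 zero pivots.
Hence Q is positive semidefinite.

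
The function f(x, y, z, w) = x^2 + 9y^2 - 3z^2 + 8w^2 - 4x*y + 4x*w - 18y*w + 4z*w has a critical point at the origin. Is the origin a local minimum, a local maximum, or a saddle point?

saddle point

The Hessian at the origin is H = [[2, -4, 0, 4], [-4, 18, 0, -18], [0, 0, -6, 4], [4, -18, 4, 16]].
An LDLᵀ factorisation of H has diagonal entries 2, 10, -6, 2/3.
So there are 3 positive, 1 negative pivots.
H is indefinite, so the origin is a saddle point.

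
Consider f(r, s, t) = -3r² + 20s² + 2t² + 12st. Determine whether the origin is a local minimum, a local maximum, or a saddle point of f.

The Hessian at the origin is H = [[-6, 0, 0], [0, 40, 12], [0, 12, 4]].
Row-reducing H symmetrically gives the diagonal entries -6, 40, 2/5.
So there are 2 positive, 1 negative pivots.
H is indefinite, so the origin is a saddle point.

saddle point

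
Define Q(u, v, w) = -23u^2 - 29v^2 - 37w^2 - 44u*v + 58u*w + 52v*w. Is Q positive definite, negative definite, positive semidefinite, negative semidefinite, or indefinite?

The symmetric matrix of Q is A = [[-23, -22, 29], [-22, -29, 26], [29, 26, -37]].
Leading principal minors: Δ_1 = -23, Δ_2 = 183, Δ_3 = -10.
The signs alternate starting with Δ_1 < 0, so by Sylvester's criterion Q is negative definite.

negative definite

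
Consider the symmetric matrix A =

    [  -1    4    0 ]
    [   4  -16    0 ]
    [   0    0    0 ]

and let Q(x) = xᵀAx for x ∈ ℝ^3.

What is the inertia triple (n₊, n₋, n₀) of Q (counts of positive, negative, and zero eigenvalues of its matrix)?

(0, 1, 2)

Row-reducing A symmetrically gives the diagonal entries -1, 0, 0.
That gives 1 negative, 2 zero pivots.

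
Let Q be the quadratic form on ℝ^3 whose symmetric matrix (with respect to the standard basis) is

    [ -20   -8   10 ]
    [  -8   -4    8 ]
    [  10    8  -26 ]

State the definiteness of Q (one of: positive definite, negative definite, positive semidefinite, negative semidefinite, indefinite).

negative definite

Leading principal minors: Δ_1 = -20, Δ_2 = 16, Δ_3 = -16.
The signs alternate starting with Δ_1 < 0, so by Sylvester's criterion Q is negative definite.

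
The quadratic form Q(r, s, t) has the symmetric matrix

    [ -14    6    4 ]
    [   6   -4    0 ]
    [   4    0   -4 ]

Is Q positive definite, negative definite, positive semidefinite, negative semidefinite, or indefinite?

negative definite

Row-reducing A symmetrically gives the diagonal entries -14, -10/7, -4/5.
Counting signs: 3 negative.
Hence Q is negative definite.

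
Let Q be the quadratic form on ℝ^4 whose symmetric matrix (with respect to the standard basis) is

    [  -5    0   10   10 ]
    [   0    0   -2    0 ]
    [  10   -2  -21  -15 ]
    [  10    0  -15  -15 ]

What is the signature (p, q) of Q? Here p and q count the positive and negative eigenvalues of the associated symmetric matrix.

By Sylvester's law of inertia any congruent diagonalization of A has 2 positive, 2 negative and 0 zero entries.

(2, 2)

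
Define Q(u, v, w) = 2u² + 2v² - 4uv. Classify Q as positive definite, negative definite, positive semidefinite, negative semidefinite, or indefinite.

Write A = [[2, -2, 0], [-2, 2, 0], [0, 0, 0]].
Symmetric row and column elimination reduces A to a congruent diagonal form with pivots 2, 0, 0.
Counting signs: 1 positive, 2 zero.
Hence Q is positive semidefinite.

positive semidefinite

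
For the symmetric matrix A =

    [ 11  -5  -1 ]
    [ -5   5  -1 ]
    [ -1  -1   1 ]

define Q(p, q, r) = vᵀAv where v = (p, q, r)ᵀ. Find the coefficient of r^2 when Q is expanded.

1

The coefficient of r^2 is the diagonal entry A[3,3] = 1.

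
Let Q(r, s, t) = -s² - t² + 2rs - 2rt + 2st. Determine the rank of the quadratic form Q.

2

The symmetric matrix is A = [[0, 1, -1], [1, -1, 1], [-1, 1, -1]].
Row reduction of A gives 2 nonzero rows, so rank A = 2.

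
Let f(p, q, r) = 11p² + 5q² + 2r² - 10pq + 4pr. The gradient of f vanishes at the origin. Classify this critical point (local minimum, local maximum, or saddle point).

local minimum

The Hessian at the origin is H = [[22, -10, 4], [-10, 10, 0], [4, 0, 4]].
An LDLᵀ factorisation of H has diagonal entries 22, 60/11, 8/3.
So there are 3 positive pivots.
H is positive definite, so the origin is a strict local minimum.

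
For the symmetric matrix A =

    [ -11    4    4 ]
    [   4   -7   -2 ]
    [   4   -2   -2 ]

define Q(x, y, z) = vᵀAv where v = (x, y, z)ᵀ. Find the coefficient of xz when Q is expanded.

The coefficient of xz is A[1,3] + A[3,1] = 2·4 = 8.

8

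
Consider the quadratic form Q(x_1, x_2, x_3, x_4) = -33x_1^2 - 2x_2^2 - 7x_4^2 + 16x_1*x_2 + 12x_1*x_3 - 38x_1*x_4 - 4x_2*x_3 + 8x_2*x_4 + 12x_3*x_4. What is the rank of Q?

4

Write A = [[-33, 8, 6, -19], [8, -2, -2, 4], [6, -2, 0, 6], [-19, 4, 6, -7]].
Applying the same elementary operations to the rows and columns of A produces a congruent diagonal matrix with entries -33, -2/33, 6, -2/3.
Counting signs: 1 positive, 3 negative.
The rank is the number of nonzero pivots: 4.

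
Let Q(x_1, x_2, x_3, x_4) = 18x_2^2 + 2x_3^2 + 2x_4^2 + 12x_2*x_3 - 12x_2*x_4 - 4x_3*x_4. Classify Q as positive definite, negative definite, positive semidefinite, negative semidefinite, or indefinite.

The symmetric matrix is A = [[0, 0, 0, 0], [0, 18, 6, -6], [0, 6, 2, -2], [0, -6, -2, 2]].
Congruent diagonalization of A (simultaneous row and column reduction) yields pivots 0, 18, 0, 0.
Counting signs: 1 positive, 3 zero.
Hence Q is positive semidefinite.

positive semidefinite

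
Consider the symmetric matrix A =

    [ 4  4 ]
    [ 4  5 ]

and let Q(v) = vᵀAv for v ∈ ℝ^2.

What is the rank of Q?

An LDLᵀ factorisation of A has diagonal entries 4, 1.
So there are 2 positive pivots.
The rank is the number of nonzero pivots: 2.

2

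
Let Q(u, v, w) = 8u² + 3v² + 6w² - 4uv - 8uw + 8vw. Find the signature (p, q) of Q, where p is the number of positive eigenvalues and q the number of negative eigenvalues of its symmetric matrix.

(3, 0)

The symmetric matrix is A = [[8, -2, -4], [-2, 3, 4], [-4, 4, 6]].
Symmetric row and column elimination reduces A to a congruent diagonal form with pivots 8, 5/2, 2/5.
Counting signs: 3 positive.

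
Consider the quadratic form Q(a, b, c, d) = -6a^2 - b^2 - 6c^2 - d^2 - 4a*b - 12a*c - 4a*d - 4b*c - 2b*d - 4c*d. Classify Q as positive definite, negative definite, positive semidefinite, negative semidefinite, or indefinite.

The symmetric matrix is A = [[-6, -2, -6, -2], [-2, -1, -2, -1], [-6, -2, -6, -2], [-2, -1, -2, -1]].
Applying the same elementary operations to the rows and columns of A produces a congruent diagonal matrix with entries -6, -1/3, 0, 0.
So there are 2 negative, 2 zero pivots.
Hence Q is negative semidefinite.

negative semidefinite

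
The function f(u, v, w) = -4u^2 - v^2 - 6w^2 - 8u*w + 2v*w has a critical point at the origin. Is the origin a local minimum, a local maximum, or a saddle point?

The Hessian at the origin is H = [[-8, 0, -8], [0, -2, 2], [-8, 2, -12]].
Congruent diagonalization of H (simultaneous row and column reduction) yields pivots -8, -2, -2.
So there are 3 negative pivots.
H is negative definite, so the origin is a strict local maximum.

local maximum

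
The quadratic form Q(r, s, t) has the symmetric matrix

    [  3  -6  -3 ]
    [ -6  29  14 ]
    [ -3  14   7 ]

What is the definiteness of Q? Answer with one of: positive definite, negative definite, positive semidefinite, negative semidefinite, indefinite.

Leading principal minors: Δ_1 = 3, Δ_2 = 51, Δ_3 = 12.
All leading principal minors are positive, so by Sylvester's criterion Q is positive definite.

positive definite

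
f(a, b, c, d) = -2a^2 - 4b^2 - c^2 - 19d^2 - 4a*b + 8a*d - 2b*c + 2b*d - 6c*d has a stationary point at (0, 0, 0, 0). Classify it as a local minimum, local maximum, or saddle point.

local maximum

The Hessian at the origin is H = [[-4, -4, 0, 8], [-4, -8, -2, 2], [0, -2, -2, -6], [8, 2, -6, -38]].
Applying the same elementary operations to the rows and columns of H produces a congruent diagonal matrix with entries -4, -4, -1, -4.
So there are 4 negative pivots.
H is negative definite, so the origin is a strict local maximum.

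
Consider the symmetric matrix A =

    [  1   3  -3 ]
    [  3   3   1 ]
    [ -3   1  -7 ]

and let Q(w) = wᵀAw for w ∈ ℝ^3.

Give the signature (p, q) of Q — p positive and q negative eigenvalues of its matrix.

Row-reducing A symmetrically gives the diagonal entries 1, -6, 2/3.
That gives 2 positive, 1 negative pivots.

(2, 1)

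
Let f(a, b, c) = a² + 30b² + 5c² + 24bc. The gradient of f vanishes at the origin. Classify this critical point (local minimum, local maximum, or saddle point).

local minimum

The Hessian at the origin is H = [[2, 0, 0], [0, 60, 24], [0, 24, 10]].
Applying the same elementary operations to the rows and columns of H produces a congruent diagonal matrix with entries 2, 60, 2/5.
Counting signs: 3 positive.
H is positive definite, so the origin is a strict local minimum.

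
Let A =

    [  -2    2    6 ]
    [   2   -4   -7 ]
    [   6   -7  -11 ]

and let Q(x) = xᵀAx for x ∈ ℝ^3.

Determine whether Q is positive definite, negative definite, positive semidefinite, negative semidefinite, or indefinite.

Congruent diagonalization of A (simultaneous row and column reduction) yields pivots -2, -2, 15/2.
That gives 1 positive, 2 negative pivots.
Hence Q is indefinite.

indefinite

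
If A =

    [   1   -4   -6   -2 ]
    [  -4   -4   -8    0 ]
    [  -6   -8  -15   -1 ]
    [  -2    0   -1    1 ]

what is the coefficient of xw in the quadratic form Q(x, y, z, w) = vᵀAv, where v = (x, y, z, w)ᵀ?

The coefficient of xw is A[1,4] + A[4,1] = 2·(-2) = -4.

-4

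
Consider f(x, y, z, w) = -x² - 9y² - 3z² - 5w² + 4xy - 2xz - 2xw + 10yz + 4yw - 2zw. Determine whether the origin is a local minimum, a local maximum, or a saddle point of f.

local maximum

The Hessian at the origin is H = [[-2, 4, -2, -2], [4, -18, 10, 4], [-2, 10, -6, -2], [-2, 4, -2, -10]].
Symmetric row and column elimination reduces H to a congruent diagonal form with pivots -2, -10, -2/5, -8.
So there are 4 negative pivots.
H is negative definite, so the origin is a strict local maximum.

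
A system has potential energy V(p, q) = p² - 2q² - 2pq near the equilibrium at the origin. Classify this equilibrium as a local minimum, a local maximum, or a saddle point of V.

The Hessian at the origin is H = [[2, -2], [-2, -4]].
det H = 2·-4 − (-2)² = -12 < 0, so H is indefinite.
Therefore the origin is a saddle point.

saddle point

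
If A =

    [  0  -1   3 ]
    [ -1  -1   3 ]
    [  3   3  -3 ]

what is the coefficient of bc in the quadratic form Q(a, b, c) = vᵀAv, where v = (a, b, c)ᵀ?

6

The coefficient of bc is A[2,3] + A[3,2] = 2·3 = 6.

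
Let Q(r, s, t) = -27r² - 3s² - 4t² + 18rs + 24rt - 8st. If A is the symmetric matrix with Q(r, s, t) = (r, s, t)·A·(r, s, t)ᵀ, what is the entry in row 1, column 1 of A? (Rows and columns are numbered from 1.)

-27

The coefficient of r² in Q is -27, and that is exactly A[1,1].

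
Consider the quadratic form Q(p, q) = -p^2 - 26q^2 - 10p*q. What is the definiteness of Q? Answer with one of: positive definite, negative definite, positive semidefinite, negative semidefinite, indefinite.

The associated matrix is A = [[-1, -5], [-5, -26]].
An LDLᵀ factorisation of A has diagonal entries -1, -1.
Counting signs: 2 negative.
Hence Q is negative definite.

negative definite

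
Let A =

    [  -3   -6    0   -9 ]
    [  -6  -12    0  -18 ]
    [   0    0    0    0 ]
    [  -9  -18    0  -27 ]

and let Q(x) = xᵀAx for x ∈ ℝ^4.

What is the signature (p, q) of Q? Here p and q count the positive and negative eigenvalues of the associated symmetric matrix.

(0, 1)

Congruent diagonalization of A (simultaneous row and column reduction) yields pivots -3, 0, 0, 0.
Counting signs: 1 negative, 3 zero.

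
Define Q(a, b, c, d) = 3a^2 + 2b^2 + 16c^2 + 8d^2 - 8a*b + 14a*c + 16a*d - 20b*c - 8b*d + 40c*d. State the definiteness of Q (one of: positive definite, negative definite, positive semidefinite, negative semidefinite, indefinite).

indefinite

Write A = [[3, -4, 7, 8], [-4, 2, -10, -4], [7, -10, 16, 20], [8, -4, 20, 8]].
Applying the same elementary operations to the rows and columns of A produces a congruent diagonal matrix with entries 3, -10/3, -1/5, 0.
Counting signs: 1 positive, 2 negative, 1 zero.
Hence Q is indefinite.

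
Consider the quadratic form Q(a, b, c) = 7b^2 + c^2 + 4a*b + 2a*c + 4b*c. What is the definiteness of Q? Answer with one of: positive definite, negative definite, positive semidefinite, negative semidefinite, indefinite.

The symmetric matrix is A = [[0, 2, 1], [2, 7, 2], [1, 2, 1]].
A is congruent to a diagonal matrix with 2 positive, 1 negative and 0 zero entries, so Q is indefinite.

indefinite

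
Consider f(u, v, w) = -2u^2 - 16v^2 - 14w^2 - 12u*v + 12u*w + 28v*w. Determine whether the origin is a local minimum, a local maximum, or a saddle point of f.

The Hessian at the origin is H = [[-4, -12, 12], [-12, -32, 28], [12, 28, -28]].
Symmetric row and column elimination reduces H to a congruent diagonal form with pivots -4, 4, -8.
So there are 1 positive, 2 negative pivots.
H is indefinite, so the origin is a saddle point.

saddle point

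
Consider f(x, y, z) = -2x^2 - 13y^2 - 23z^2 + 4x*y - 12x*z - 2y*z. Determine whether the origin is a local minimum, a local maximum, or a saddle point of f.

The Hessian at the origin is H = [[-4, 4, -12], [4, -26, -2], [-12, -2, -46]].
An LDLᵀ factorisation of H has diagonal entries -4, -22, -12/11.
Counting signs: 3 negative.
H is negative definite, so the origin is a strict local maximum.

local maximum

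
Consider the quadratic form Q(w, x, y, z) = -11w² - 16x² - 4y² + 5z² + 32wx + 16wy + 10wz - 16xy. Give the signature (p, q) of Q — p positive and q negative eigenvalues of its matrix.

The symmetric matrix is A = [[-11, 16, 8, 5], [16, -16, -8, 0], [8, -8, -4, 0], [5, 0, 0, 5]].
Congruent diagonalization of A (simultaneous row and column reduction) yields pivots -11, 80/11, 0, 0.
Counting signs: 1 positive, 1 negative, 2 zero.

(1, 1)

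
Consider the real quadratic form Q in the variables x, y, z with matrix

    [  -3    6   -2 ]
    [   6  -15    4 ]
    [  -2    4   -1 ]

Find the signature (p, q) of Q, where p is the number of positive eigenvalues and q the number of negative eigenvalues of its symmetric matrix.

Applying the same elementary operations to the rows and columns of A produces a congruent diagonal matrix with entries -3, -3, 1/3.
Counting signs: 1 positive, 2 negative.

(1, 2)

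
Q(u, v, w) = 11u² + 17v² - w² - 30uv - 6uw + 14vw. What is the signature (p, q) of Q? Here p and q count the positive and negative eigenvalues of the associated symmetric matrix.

The symmetric matrix is A = [[11, -15, -3], [-15, 17, 7], [-3, 7, -1]].
Applying the same elementary operations to the rows and columns of A produces a congruent diagonal matrix with entries 11, -38/11, 12/19.
So there are 2 positive, 1 negative pivots.

(2, 1)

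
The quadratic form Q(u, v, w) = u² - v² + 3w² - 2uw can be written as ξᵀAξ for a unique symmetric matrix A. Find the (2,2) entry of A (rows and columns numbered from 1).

The coefficient of v² in Q is -1, and that is exactly A[2,2].

-1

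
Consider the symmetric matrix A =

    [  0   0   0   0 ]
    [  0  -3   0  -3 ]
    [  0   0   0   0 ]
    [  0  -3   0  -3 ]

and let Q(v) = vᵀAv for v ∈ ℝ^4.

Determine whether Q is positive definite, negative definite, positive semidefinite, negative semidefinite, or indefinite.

negative semidefinite

Congruent diagonalization of A (simultaneous row and column reduction) yields pivots 0, -3, 0, 0.
That gives 1 negative, 3 zero pivots.
Hence Q is negative semidefinite.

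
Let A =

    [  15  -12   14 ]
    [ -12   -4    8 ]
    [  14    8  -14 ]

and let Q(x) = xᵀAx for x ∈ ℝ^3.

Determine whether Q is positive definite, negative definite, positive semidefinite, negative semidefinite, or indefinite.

indefinite

Symmetric row and column elimination reduces A to a congruent diagonal form with pivots 15, -68/5, 2/51.
So there are 2 positive, 1 negative pivots.
Hence Q is indefinite.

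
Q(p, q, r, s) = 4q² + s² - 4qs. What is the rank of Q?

The associated matrix is A = [[0, 0, 0, 0], [0, 4, 0, -2], [0, 0, 0, 0], [0, -2, 0, 1]].
Row-reducing A symmetrically gives the diagonal entries 0, 4, 0, 0.
That gives 1 positive, 3 zero pivots.
The rank is the number of nonzero pivots: 1.

1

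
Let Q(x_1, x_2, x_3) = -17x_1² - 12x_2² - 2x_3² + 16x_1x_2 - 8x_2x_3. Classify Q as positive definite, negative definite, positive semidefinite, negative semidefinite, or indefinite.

The associated matrix is A = [[-17, 8, 0], [8, -12, -4], [0, -4, -2]].
Applying the same elementary operations to the rows and columns of A produces a congruent diagonal matrix with entries -17, -140/17, -2/35.
That gives 3 negative pivots.
Hence Q is negative definite.

negative definite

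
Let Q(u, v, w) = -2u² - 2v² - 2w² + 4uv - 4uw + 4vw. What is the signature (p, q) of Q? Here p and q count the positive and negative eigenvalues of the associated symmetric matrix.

(0, 1)

Write A = [[-2, 2, -2], [2, -2, 2], [-2, 2, -2]].
Row-reducing A symmetrically gives the diagonal entries -2, 0, 0.
That gives 1 negative, 2 zero pivots.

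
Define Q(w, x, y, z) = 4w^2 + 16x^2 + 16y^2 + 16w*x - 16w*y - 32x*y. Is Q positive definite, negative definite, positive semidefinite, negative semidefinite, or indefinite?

Write A = [[4, 8, -8, 0], [8, 16, -16, 0], [-8, -16, 16, 0], [0, 0, 0, 0]].
Row-reducing A symmetrically gives the diagonal entries 4, 0, 0, 0.
Counting signs: 1 positive, 3 zero.
Hence Q is positive semidefinite.

positive semidefinite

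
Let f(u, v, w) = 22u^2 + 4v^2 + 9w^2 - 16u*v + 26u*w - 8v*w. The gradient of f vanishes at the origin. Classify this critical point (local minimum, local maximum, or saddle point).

The Hessian at the origin is H = [[44, -16, 26], [-16, 8, -8], [26, -8, 18]].
Congruent diagonalization of H (simultaneous row and column reduction) yields pivots 44, 24/11, 5/3.
Counting signs: 3 positive.
H is positive definite, so the origin is a strict local minimum.

local minimum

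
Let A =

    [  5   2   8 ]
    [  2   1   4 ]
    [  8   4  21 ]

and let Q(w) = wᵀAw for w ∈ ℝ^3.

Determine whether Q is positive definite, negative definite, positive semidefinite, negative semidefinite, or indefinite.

Applying the same elementary operations to the rows and columns of A produces a congruent diagonal matrix with entries 5, 1/5, 5.
Counting signs: 3 positive.
Hence Q is positive definite.

positive definite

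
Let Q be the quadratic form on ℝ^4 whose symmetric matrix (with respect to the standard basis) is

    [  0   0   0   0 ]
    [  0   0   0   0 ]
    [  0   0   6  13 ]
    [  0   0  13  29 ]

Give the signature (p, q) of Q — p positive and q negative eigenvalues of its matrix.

(2, 0)

Applying the same elementary operations to the rows and columns of A produces a congruent diagonal matrix with entries 0, 0, 6, 5/6.
That gives 2 positive, 2 zero pivots.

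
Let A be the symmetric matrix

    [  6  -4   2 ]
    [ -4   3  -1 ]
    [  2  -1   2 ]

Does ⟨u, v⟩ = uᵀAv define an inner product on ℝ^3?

yes

Leading principal minors: Δ_1 = 6, Δ_2 = 2, Δ_3 = 2.
All leading principal minors are positive, so by Sylvester's criterion Q is positive definite.
⟨·,·⟩ is an inner product exactly when A is positive definite.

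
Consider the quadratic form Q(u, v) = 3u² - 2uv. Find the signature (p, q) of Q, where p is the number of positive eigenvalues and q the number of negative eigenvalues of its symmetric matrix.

(1, 1)

The associated matrix is A = [[3, -1], [-1, 0]].
Row-reducing A symmetrically gives the diagonal entries 3, -1/3.
So there are 1 positive, 1 negative pivots.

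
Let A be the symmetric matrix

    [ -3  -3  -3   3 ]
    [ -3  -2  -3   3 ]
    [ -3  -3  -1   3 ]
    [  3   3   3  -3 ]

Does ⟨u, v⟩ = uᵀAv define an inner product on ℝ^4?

no

Symmetric row and column elimination reduces A to a congruent diagonal form with pivots -3, 1, 2, 0.
Counting signs: 2 positive, 1 negative, 1 zero.
Hence Q is indefinite.
⟨·,·⟩ is an inner product exactly when A is positive definite.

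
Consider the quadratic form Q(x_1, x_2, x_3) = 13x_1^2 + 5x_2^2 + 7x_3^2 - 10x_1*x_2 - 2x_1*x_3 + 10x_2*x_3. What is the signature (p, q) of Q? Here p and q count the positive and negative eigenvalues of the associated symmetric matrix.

(2, 0)

The associated matrix is A = [[13, -5, -1], [-5, 5, 5], [-1, 5, 7]].
Congruent diagonalization of A (simultaneous row and column reduction) yields pivots 13, 40/13, 0.
So there are 2 positive, 1 zero pivots.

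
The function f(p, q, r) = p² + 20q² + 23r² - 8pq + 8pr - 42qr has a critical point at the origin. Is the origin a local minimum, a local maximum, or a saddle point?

The Hessian at the origin is H = [[2, -8, 8], [-8, 40, -42], [8, -42, 46]].
Congruent diagonalization of H (simultaneous row and column reduction) yields pivots 2, 8, 3/2.
Counting signs: 3 positive.
H is positive definite, so the origin is a strict local minimum.

local minimum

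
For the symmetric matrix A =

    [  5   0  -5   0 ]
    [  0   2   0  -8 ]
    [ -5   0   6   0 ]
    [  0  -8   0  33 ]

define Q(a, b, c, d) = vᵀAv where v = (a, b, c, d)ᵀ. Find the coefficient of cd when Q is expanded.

0

The coefficient of cd is A[3,4] + A[4,3] = 2·0 = 0.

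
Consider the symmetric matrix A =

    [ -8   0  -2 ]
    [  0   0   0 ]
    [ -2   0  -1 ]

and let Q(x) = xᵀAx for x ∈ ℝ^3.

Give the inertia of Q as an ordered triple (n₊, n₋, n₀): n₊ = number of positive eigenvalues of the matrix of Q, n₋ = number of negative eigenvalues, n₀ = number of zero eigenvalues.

Congruent diagonalization of A (simultaneous row and column reduction) yields pivots -8, 0, -1/2.
So there are 2 negative, 1 zero pivots.

(0, 2, 1)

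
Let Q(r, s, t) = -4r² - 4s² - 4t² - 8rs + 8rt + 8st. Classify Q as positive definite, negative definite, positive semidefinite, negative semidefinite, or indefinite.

The symmetric matrix is A = [[-4, -4, 4], [-4, -4, 4], [4, 4, -4]].
Applying the same elementary operations to the rows and columns of A produces a congruent diagonal matrix with entries -4, 0, 0.
Counting signs: 1 negative, 2 zero.
Hence Q is negative semidefinite.

negative semidefinite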